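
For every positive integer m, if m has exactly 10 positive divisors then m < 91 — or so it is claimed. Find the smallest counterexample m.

m = 48: τ(48) = 10; 48 < 91.
m = 80: τ(80) = 10; 80 < 91.
m = 112: τ(112) = 10; 112 ≥ 91.
So m = 112 is the smallest counterexample.

m = 112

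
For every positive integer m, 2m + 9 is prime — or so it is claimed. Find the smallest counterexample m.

m = 3

A counterexample is any positive integer m such that 2m + 9 is not prime; we check each in order.
For m = 1, 2 the conclusion holds.
m = 3: 2m + 9 = 15 = 3 × 5, composite.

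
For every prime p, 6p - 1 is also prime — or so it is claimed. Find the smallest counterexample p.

p = 11

p = 2: 6p - 1 = 11, prime.
p = 3: 6p - 1 = 17, prime.
p = 5: 6p - 1 = 29, prime.
p = 7: 6p - 1 = 41, prime.
p = 11: 6p - 1 = 65 = 5 × 13, not prime.
Hence p = 11 is a counterexample.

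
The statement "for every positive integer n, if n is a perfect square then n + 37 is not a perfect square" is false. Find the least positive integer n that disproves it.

n = 324

For n = 1, 4, 9, 16, …, 225, 256, 289 the conclusion holds.
n = 324: 324 = 18² and 324 + 37 = 361 = 19².
So n = 324 is the smallest counterexample.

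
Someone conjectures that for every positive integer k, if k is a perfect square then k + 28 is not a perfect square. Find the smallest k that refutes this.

k = 36

Check each positive integer k in order until k is a perfect square but k + 28 is a perfect square.
For k = 1, 4, 9, 16, 25 the conclusion holds.
k = 36: 36 = 6² and 36 + 28 = 64 = 8².
Thus k = 36 disproves the claim, and no smaller k works.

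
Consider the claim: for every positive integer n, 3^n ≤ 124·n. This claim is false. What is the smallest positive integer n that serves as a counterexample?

For n = 1, 2, 3, 4, 5, 6 the conclusion holds.
n = 7: 3^n = 2187 and 124·n = 868, so 2187 > 868.
Thus n = 7 disproves the claim, and no smaller n works.

n = 7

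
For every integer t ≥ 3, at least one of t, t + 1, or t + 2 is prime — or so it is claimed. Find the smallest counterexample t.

t = 8

A counterexample is any integer t ≥ 3 such that t, t + 1, t + 2 are all composite; we check each in order.
The first 5 eligible values, up to t = 7, all satisfy the conclusion.
t = 8: 8 = 2 × 4; 9 = 3 × 3; 10 = 2 × 5 — all composite.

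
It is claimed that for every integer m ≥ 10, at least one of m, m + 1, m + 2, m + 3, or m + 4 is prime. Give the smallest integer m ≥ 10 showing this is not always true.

m = 24

The first 14 eligible values, up to m = 23, all satisfy the conclusion.
m = 24: 24 = 2 × 12; 25 = 5 × 5; 26 = 2 × 13; 27 = 3 × 9; 28 = 2 × 14 — all composite.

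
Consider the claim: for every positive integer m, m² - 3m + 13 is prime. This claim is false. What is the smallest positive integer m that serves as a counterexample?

m = 12

A counterexample is any positive integer m such that m² - 3m + 13 is not prime; we check each in order.
For m = 1, 2, 3, 4, …, 9, 10, 11 the conclusion holds.
m = 12: m² - 3m + 13 = 121 = 11 × 11, composite.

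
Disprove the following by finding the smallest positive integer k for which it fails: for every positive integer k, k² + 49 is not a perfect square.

k = 24

The first 23 eligible values, up to k = 23, all satisfy the conclusion.
k = 24: 24² + 49 = 625 = 25², a perfect square.
Hence k = 24 is a counterexample.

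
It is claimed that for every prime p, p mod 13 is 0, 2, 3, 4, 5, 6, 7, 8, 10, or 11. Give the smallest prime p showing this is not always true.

p = 53

Check each prime p in order until the claim fails.
For p = 2, 3, 5, 7, …, 41, 43, 47 the conclusion holds.
p = 53: 53 mod 13 = 1 — not in {0, 2, 3, 4, 5, 6, 7, 8, 10, 11}.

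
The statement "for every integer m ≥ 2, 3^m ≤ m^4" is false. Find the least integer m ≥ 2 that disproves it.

We need the least integer m ≥ 2 for which 3^m > m^4.
For m = 2, 3, 4, 5, 6, 7 the conclusion holds.
m = 8: 3^m = 6561 and m^4 = 4096, so 6561 > 4096.
Hence m = 8 is a counterexample.

m = 8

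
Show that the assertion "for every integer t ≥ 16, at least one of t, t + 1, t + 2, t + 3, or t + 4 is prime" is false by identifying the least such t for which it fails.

A counterexample is any integer t ≥ 16 such that t, t + 1, t + 2, t + 3, t + 4 are all composite; we check each in order.
t = 16: 17 is prime.
t = 17: 17 is prime.
t = 18: 19 is prime.
t = 19: 19 is prime.
t = 20: 23 is prime.
t = 21: 23 is prime.
t = 22: 23 is prime.
t = 23: 23 is prime.
t = 24: 24 = 2 × 12; 25 = 5 × 5; 26 = 2 × 13; 27 = 3 × 9; 28 = 2 × 14 — all composite.
Hence t = 24 is a counterexample.

t = 24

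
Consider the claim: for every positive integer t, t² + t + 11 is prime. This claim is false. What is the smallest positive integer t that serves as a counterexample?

For t = 1, 2, 3, 4, 5, 6, 7, 8, 9 the conclusion holds.
t = 10: t² + t + 11 = 121 = 11 × 11, composite.

t = 10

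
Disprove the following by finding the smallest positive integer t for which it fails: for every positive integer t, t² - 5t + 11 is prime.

Check each positive integer t in order until t² - 5t + 11 is not prime.
For t = 1, 2, 3, 4, 5, 6 the conclusion holds.
t = 7: t² - 5t + 11 = 25 = 5 × 5, composite.

t = 7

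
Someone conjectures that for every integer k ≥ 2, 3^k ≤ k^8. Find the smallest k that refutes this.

k = 23

We need the least integer k ≥ 2 for which 3^k > k^8.
For k = 2, 3, 4, 5, …, 20, 21, 22 the conclusion holds.
k = 23: 3^k = 94143178827 and k^8 = 78310985281, so 94143178827 > 78310985281.
Thus k = 23 disproves the claim, and no smaller k works.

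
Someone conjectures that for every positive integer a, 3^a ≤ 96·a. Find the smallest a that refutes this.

We need the least positive integer a for which 3^a > 96·a.
For a = 1, 2, 3, 4, 5 the conclusion holds.
a = 6: 3^a = 729 and 96·a = 576, so 729 > 576.

a = 6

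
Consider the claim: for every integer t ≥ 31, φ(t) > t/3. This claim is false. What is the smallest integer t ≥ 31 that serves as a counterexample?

We need the least integer t ≥ 31 for which the claim fails.
The first 5 eligible values, up to t = 35, all satisfy the conclusion.
t = 36: φ(36) = 12 and 36/3 = 12, so φ(36) ≤ 36/3.

t = 36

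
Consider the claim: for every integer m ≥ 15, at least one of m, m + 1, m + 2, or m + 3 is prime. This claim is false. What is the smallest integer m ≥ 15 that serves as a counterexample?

We need the least integer m ≥ 15 for which m, m + 1, m + 2, m + 3 are all composite.
For m = 15, 16, 17, 18, 19, 20, 21, 22, 23 the conclusion holds.
m = 24: 24 = 2 × 12; 25 = 5 × 5; 26 = 2 × 13; 27 = 3 × 9 — all composite.

m = 24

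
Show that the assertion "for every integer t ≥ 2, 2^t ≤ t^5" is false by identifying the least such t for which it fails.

t = 23

A counterexample is any integer t ≥ 2 such that 2^t > t^5; we check each in order.
For t = 2, 3, 4, 5, …, 20, 21, 22 the conclusion holds.
t = 23: 2^t = 8388608 and t^5 = 6436343, so 8388608 > 6436343.
Thus t = 23 disproves the claim, and no smaller t works.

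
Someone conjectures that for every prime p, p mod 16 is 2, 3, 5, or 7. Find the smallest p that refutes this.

p = 11

The first 4 eligible values, up to p = 7, all satisfy the conclusion.
p = 11: 11 mod 16 = 11 — not in {2, 3, 5, 7}.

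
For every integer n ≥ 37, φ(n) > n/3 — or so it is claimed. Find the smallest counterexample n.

n = 42

Check each integer n ≥ 37 in order until the claim fails.
The first 5 eligible values, up to n = 41, all satisfy the conclusion.
n = 42: φ(42) = 12 and 42/3 = 14, so φ(42) ≤ 42/3.
So n = 42 is the smallest counterexample.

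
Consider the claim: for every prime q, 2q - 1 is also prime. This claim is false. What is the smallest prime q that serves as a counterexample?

Check each prime q in order until 2q - 1 is not prime.
For q = 2, 3 the conclusion holds.
q = 5: 2q - 1 = 9 = 3 × 3, not prime.

q = 5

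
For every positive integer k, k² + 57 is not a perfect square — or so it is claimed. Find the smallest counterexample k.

k = 1: 1² + 57 = 58, not a perfect square.
k = 2: 2² + 57 = 61, not a perfect square.
k = 3: 3² + 57 = 66, not a perfect square.
k = 4: 4² + 57 = 73, not a perfect square.
k = 5: 5² + 57 = 82, not a perfect square.
k = 6: 6² + 57 = 93, not a perfect square.
k = 7: 7² + 57 = 106, not a perfect square.
k = 8: 8² + 57 = 121 = 11², a perfect square.

k = 8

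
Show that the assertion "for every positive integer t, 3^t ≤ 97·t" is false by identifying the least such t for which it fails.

t = 6

t = 1: 3^t = 3 and 97·t = 97, so 3 ≤ 97.
t = 2: 3^t = 9 and 97·t = 194, so 9 ≤ 194.
t = 3: 3^t = 27 and 97·t = 291, so 27 ≤ 291.
t = 4: 3^t = 81 and 97·t = 388, so 81 ≤ 388.
t = 5: 3^t = 243 and 97·t = 485, so 243 ≤ 485.
t = 6: 3^t = 729 and 97·t = 582, so 729 > 582.
Hence t = 6 is a counterexample.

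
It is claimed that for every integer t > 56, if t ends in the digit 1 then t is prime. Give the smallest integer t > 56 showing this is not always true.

t = 61: 61 ends in 1 and is prime.
t = 71: 71 ends in 1 and is prime.
t = 81: 81 ends in 1; 81 = 3 × 27, composite.

t = 81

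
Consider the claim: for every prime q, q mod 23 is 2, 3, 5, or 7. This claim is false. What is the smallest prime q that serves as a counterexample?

q = 11

We need the least prime q for which the claim fails.
The first 4 eligible values, up to q = 7, all satisfy the conclusion.
q = 11: 11 mod 23 = 11 — not in {2, 3, 5, 7}.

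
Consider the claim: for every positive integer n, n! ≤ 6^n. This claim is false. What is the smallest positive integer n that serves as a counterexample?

n = 14

Check each positive integer n in order until n! > 6^n.
For n = 1, 2, 3, 4, …, 11, 12, 13 the conclusion holds.
n = 14: n! = 87178291200 and 6^n = 78364164096, so 87178291200 > 78364164096.
Thus n = 14 disproves the claim, and no smaller n works.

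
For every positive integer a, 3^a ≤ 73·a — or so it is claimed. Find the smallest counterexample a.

a = 6

The first 5 eligible values, up to a = 5, all satisfy the conclusion.
a = 6: 3^a = 729 and 73·a = 438, so 729 > 438.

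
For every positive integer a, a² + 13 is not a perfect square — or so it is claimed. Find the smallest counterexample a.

a = 6

A counterexample is any positive integer a such that a² + 13 is a perfect square; we check each in order.
a = 1: 1² + 13 = 14, not a perfect square.
a = 2: 2² + 13 = 17, not a perfect square.
a = 3: 3² + 13 = 22, not a perfect square.
a = 4: 4² + 13 = 29, not a perfect square.
a = 5: 5² + 13 = 38, not a perfect square.
a = 6: 6² + 13 = 49 = 7², a perfect square.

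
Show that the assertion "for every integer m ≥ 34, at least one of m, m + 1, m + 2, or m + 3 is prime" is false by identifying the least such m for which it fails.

m = 48

Check each integer m ≥ 34 in order until m, m + 1, m + 2, m + 3 are all composite.
For m = 34, 35, 36, 37, …, 45, 46, 47 the conclusion holds.
m = 48: 48 = 2 × 24; 49 = 7 × 7; 50 = 2 × 25; 51 = 3 × 17 — all composite.
So m = 48 is the smallest counterexample.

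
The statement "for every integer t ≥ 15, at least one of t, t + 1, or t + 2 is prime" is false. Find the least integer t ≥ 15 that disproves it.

t = 20

We need the least integer t ≥ 15 for which t, t + 1, t + 2 are all composite.
The first 5 eligible values, up to t = 19, all satisfy the conclusion.
t = 20: 20 = 2 × 10; 21 = 3 × 7; 22 = 2 × 11 — all composite.
Thus t = 20 disproves the claim, and no smaller t works.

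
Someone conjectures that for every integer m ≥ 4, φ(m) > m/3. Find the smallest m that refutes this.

m = 6

A counterexample is any integer m ≥ 4 such that the claim fails; we check each in order.
For m = 4, 5 the conclusion holds.
m = 6: φ(6) = 2 and 6/3 = 2, so φ(6) ≤ 6/3.
Hence m = 6 is a counterexample.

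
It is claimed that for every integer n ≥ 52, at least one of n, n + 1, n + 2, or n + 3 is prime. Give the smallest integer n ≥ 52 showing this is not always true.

n = 54

We need the least integer n ≥ 52 for which n, n + 1, n + 2, n + 3 are all composite.
For n = 52, 53 the conclusion holds.
n = 54: 54 = 2 × 27; 55 = 5 × 11; 56 = 2 × 28; 57 = 3 × 19 — all composite.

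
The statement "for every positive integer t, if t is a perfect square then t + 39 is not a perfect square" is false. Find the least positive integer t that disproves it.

A counterexample is any positive integer t such that t is a perfect square but t + 39 is a perfect square; we check each in order.
t = 1: 1 + 39 = 40, not a perfect square.
t = 4: 4 + 39 = 43, not a perfect square.
t = 9: 9 + 39 = 48, not a perfect square.
t = 16: 16 + 39 = 55, not a perfect square.
t = 25: 25 = 5² and 25 + 39 = 64 = 8².
So t = 25 is the smallest counterexample.

t = 25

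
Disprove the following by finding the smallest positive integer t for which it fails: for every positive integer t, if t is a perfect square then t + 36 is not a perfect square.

Check each positive integer t in order until t is a perfect square but t + 36 is a perfect square.
t = 1: 1 + 36 = 37, not a perfect square.
t = 4: 4 + 36 = 40, not a perfect square.
t = 9: 9 + 36 = 45, not a perfect square.
t = 16: 16 + 36 = 52, not a perfect square.
t = 25: 25 + 36 = 61, not a perfect square.
t = 36: 36 + 36 = 72, not a perfect square.
t = 49: 49 + 36 = 85, not a perfect square.
t = 64: 64 = 8² and 64 + 36 = 100 = 10².
Hence t = 64 is a counterexample.

t = 64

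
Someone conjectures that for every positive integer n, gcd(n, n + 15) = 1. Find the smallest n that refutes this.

n = 3

For n = 1, 2 the conclusion holds.
n = 3: gcd(3, 18) = 3.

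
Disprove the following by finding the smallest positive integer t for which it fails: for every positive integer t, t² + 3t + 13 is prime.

t = 9

A counterexample is any positive integer t such that t² + 3t + 13 is not prime; we check each in order.
The first 8 eligible values, up to t = 8, all satisfy the conclusion.
t = 9: t² + 3t + 13 = 121 = 11 × 11, composite.
Thus t = 9 disproves the claim, and no smaller t works.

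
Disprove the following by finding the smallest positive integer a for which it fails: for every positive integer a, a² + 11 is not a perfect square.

a = 5

a = 1: 1² + 11 = 12, not a perfect square.
a = 2: 2² + 11 = 15, not a perfect square.
a = 3: 3² + 11 = 20, not a perfect square.
a = 4: 4² + 11 = 27, not a perfect square.
a = 5: 5² + 11 = 36 = 6², a perfect square.
Thus a = 5 disproves the claim, and no smaller a works.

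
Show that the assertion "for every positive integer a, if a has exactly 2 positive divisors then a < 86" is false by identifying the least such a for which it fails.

a = 89

Check each positive integer a in order until a has exactly 2 positive divisors but the claim fails.
For a = 2, 3, 5, 7, …, 73, 79, 83 the conclusion holds.
a = 89: τ(89) = 2; 89 ≥ 86.
Hence a = 89 is a counterexample.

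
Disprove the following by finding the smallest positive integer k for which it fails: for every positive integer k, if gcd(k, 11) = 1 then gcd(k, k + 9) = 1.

A counterexample is any positive integer k such that gcd(k, 11) = 1 but gcd(k, k + 9) > 1; we check each in order.
For k = 1, 2 the conclusion holds.
k = 3: gcd(3, 12) = 3.

k = 3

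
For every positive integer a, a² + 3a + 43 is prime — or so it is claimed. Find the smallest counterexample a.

a = 39

A counterexample is any positive integer a such that a² + 3a + 43 is not prime; we check each in order.
For a = 1, 2, 3, 4, …, 36, 37, 38 the conclusion holds.
a = 39: a² + 3a + 43 = 1681 = 41 × 41, composite.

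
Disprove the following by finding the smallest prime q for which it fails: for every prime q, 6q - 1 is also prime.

q = 11

For q = 2, 3, 5, 7 the conclusion holds.
q = 11: 6q - 1 = 65 = 5 × 13, not prime.
Hence q = 11 is a counterexample.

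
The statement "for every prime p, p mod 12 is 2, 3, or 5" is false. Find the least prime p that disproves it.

For p = 2, 3, 5 the conclusion holds.
p = 7: 7 mod 12 = 7 — not in {2, 3, 5}.

p = 7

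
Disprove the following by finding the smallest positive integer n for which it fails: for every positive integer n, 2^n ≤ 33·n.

n = 9

Check each positive integer n in order until 2^n > 33·n.
For n = 1, 2, 3, 4, 5, 6, 7, 8 the conclusion holds.
n = 9: 2^n = 512 and 33·n = 297, so 512 > 297.
Hence n = 9 is a counterexample.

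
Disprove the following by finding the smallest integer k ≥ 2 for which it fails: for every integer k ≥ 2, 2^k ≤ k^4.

k = 17

A counterexample is any integer k ≥ 2 such that 2^k > k^4; we check each in order.
The first 15 eligible values, up to k = 16, all satisfy the conclusion.
k = 17: 2^k = 131072 and k^4 = 83521, so 131072 > 83521.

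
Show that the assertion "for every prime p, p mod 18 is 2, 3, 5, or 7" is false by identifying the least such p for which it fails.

We need the least prime p for which the claim fails.
For p = 2, 3, 5, 7 the conclusion holds.
p = 11: 11 mod 18 = 11 — not in {2, 3, 5, 7}.
So p = 11 is the smallest counterexample.

p = 11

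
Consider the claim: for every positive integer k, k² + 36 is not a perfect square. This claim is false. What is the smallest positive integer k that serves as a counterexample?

k = 8

Check each positive integer k in order until k² + 36 is a perfect square.
The first 7 eligible values, up to k = 7, all satisfy the conclusion.
k = 8: 8² + 36 = 100 = 10², a perfect square.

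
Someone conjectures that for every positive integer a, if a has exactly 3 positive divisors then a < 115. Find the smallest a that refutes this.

a = 121

Check each positive integer a in order until a has exactly 3 positive divisors but the claim fails.
The first 4 eligible values, up to a = 49, all satisfy the conclusion.
a = 121: τ(121) = 3; 121 ≥ 115.
Thus a = 121 disproves the claim, and no smaller a works.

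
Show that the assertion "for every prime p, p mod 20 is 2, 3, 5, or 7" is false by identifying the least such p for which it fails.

p = 11

For p = 2, 3, 5, 7 the conclusion holds.
p = 11: 11 mod 20 = 11 — not in {2, 3, 5, 7}.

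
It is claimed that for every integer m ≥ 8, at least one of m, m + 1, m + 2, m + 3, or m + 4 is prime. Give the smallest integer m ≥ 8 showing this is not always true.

m = 24

We need the least integer m ≥ 8 for which m, m + 1, m + 2, m + 3, m + 4 are all composite.
The first 16 eligible values, up to m = 23, all satisfy the conclusion.
m = 24: 24 = 2 × 12; 25 = 5 × 5; 26 = 2 × 13; 27 = 3 × 9; 28 = 2 × 14 — all composite.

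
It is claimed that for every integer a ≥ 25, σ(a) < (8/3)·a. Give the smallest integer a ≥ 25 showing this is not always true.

The first 35 eligible values, up to a = 59, all satisfy the conclusion.
a = 60: σ(60) = 168; 168 ≥ 160.
Thus a = 60 disproves the claim, and no smaller a works.

a = 60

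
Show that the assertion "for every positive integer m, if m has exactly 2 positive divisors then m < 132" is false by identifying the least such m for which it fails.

Check each positive integer m in order until m has exactly 2 positive divisors but the claim fails.
For m = 2, 3, 5, 7, …, 113, 127, 131 the conclusion holds.
m = 137: τ(137) = 2; 137 ≥ 132.
So m = 137 is the smallest counterexample.

m = 137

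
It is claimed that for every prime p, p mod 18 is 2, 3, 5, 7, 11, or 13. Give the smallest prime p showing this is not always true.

p = 17

We need the least prime p for which the claim fails.
The first 6 eligible values, up to p = 13, all satisfy the conclusion.
p = 17: 17 mod 18 = 17 — not in {2, 3, 5, 7, 11, 13}.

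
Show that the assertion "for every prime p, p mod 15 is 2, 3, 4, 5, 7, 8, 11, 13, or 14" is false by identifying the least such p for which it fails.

Check each prime p in order until the claim fails.
For p = 2, 3, 5, 7, 11, 13, 17, 19, 23, 29 the conclusion holds.
p = 31: 31 mod 15 = 1 — not in {2, 3, 4, 5, 7, 8, 11, 13, 14}.
Hence p = 31 is a counterexample.

p = 31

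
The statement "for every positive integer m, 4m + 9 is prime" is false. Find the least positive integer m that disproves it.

A counterexample is any positive integer m such that 4m + 9 is not prime; we check each in order.
m = 1: 4m + 9 = 13, prime.
m = 2: 4m + 9 = 17, prime.
m = 3: 4m + 9 = 21 = 3 × 7, composite.
Thus m = 3 disproves the claim, and no smaller m works.

m = 3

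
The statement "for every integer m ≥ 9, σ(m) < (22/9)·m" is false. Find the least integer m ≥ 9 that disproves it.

m = 24

For m = 9, 10, 11, 12, …, 21, 22, 23 the conclusion holds.
m = 24: σ(24) = 60; 60 ≥ 176/3.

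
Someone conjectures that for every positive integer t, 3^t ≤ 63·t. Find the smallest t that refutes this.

A counterexample is any positive integer t such that 3^t > 63·t; we check each in order.
t = 1: 3^t = 3 and 63·t = 63, so 3 ≤ 63.
t = 2: 3^t = 9 and 63·t = 126, so 9 ≤ 126.
t = 3: 3^t = 27 and 63·t = 189, so 27 ≤ 189.
t = 4: 3^t = 81 and 63·t = 252, so 81 ≤ 252.
t = 5: 3^t = 243 and 63·t = 315, so 243 ≤ 315.
t = 6: 3^t = 729 and 63·t = 378, so 729 > 378.

t = 6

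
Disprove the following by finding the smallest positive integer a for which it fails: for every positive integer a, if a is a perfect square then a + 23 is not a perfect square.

a = 121

The first 10 eligible values, up to a = 100, all satisfy the conclusion.
a = 121: 121 = 11² and 121 + 23 = 144 = 12².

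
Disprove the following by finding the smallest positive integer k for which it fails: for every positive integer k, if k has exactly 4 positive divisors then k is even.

We need the least positive integer k for which k has exactly 4 positive divisors but k is odd.
The first 4 eligible values, up to k = 14, all satisfy the conclusion.
k = 15: divisors of 15: 1, 3, 5, 15; 15 is odd.
So k = 15 is the smallest counterexample.

k = 15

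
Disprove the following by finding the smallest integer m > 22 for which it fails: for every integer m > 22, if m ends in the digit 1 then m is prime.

m = 51

A counterexample is any integer m > 22 such that m ends in the digit 1 but m is not prime; we check each in order.
For m = 31, 41 the conclusion holds.
m = 51: 51 ends in 1; 51 = 3 × 17, composite.
Thus m = 51 disproves the claim, and no smaller m works.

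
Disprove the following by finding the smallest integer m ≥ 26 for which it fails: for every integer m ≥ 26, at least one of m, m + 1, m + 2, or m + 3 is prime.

We need the least integer m ≥ 26 for which m, m + 1, m + 2, m + 3 are all composite.
m = 26: 29 is prime.
m = 27: 29 is prime.
m = 28: 29 is prime.
m = 29: 29 is prime.
m = 30: 31 is prime.
m = 31: 31 is prime.
m = 32: 32 = 2 × 16; 33 = 3 × 11; 34 = 2 × 17; 35 = 5 × 7 — all composite.
So m = 32 is the smallest counterexample.

m = 32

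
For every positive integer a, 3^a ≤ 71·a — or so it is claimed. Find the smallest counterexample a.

a = 6

a = 1: 3^a = 3 and 71·a = 71, so 3 ≤ 71.
a = 2: 3^a = 9 and 71·a = 142, so 9 ≤ 142.
a = 3: 3^a = 27 and 71·a = 213, so 27 ≤ 213.
a = 4: 3^a = 81 and 71·a = 284, so 81 ≤ 284.
a = 5: 3^a = 243 and 71·a = 355, so 243 ≤ 355.
a = 6: 3^a = 729 and 71·a = 426, so 729 > 426.
Thus a = 6 disproves the claim, and no smaller a works.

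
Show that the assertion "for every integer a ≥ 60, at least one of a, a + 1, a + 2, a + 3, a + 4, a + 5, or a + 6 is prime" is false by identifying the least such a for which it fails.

Check each integer a ≥ 60 in order until a, a + 1, a + 2, a + 3, a + 4, a + 5, a + 6 are all composite.
The first 30 eligible values, up to a = 89, all satisfy the conclusion.
a = 90: 90 = 2 × 45; 91 = 7 × 13; 92 = 2 × 46; 93 = 3 × 31; 94 = 2 × 47; 95 = 5 × 19; 96 = 2 × 48 — all composite.

a = 90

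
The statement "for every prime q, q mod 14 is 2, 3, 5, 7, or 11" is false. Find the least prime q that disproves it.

The first 5 eligible values, up to q = 11, all satisfy the conclusion.
q = 13: 13 mod 14 = 13 — not in {2, 3, 5, 7, 11}.

q = 13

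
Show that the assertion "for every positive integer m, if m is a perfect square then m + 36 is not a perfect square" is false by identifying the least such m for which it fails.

m = 64

For m = 1, 4, 9, 16, 25, 36, 49 the conclusion holds.
m = 64: 64 = 8² and 64 + 36 = 100 = 10².
Hence m = 64 is a counterexample.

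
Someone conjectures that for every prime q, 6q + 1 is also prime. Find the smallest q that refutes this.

q = 19

We need the least prime q for which 6q + 1 is not prime.
The first 7 eligible values, up to q = 17, all satisfy the conclusion.
q = 19: 6q + 1 = 115 = 5 × 23, not prime.
Thus q = 19 disproves the claim, and no smaller q works.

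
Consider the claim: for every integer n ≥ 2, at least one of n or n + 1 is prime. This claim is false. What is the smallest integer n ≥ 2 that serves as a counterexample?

n = 8

We need the least integer n ≥ 2 for which n, n + 1 are both composite.
n = 2: 2 is prime.
n = 3: 3 is prime.
n = 4: 5 is prime.
n = 5: 5 is prime.
n = 6: 7 is prime.
n = 7: 7 is prime.
n = 8: 8 = 2 × 4; 9 = 3 × 3 — both composite.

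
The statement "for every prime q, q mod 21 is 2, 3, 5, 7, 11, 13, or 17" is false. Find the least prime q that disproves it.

Check each prime q in order until the claim fails.
q = 2: 2 mod 21 = 2.
q = 3: 3 mod 21 = 3.
q = 5: 5 mod 21 = 5.
q = 7: 7 mod 21 = 7.
q = 11: 11 mod 21 = 11.
q = 13: 13 mod 21 = 13.
q = 17: 17 mod 21 = 17.
q = 19: 19 mod 21 = 19 — not in {2, 3, 5, 7, 11, 13, 17}.
So q = 19 is the smallest counterexample.

q = 19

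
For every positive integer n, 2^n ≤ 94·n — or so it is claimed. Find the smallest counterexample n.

We need the least positive integer n for which 2^n > 94·n.
The first 9 eligible values, up to n = 9, all satisfy the conclusion.
n = 10: 2^n = 1024 and 94·n = 940, so 1024 > 940.

n = 10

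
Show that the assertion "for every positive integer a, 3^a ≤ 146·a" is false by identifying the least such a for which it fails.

a = 7

A counterexample is any positive integer a such that 3^a > 146·a; we check each in order.
For a = 1, 2, 3, 4, 5, 6 the conclusion holds.
a = 7: 3^a = 2187 and 146·a = 1022, so 2187 > 1022.
Hence a = 7 is a counterexample.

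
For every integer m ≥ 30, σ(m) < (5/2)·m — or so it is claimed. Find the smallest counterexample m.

m = 36

Check each integer m ≥ 30 in order until the claim fails.
For m = 30, 31, 32, 33, 34, 35 the conclusion holds.
m = 36: σ(36) = 91; 91 ≥ 90.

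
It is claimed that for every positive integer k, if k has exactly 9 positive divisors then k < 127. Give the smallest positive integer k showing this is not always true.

k = 196

Check each positive integer k in order until k has exactly 9 positive divisors but the claim fails.
k = 36: τ(36) = 9; 36 < 127.
k = 100: τ(100) = 9; 100 < 127.
k = 196: τ(196) = 9; 196 ≥ 127.
Thus k = 196 disproves the claim, and no smaller k works.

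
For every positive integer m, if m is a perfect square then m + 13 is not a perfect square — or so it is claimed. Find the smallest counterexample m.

The first 5 eligible values, up to m = 25, all satisfy the conclusion.
m = 36: 36 = 6² and 36 + 13 = 49 = 7².
Hence m = 36 is a counterexample.

m = 36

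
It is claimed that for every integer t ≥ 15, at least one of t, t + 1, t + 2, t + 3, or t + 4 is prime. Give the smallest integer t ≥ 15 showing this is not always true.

t = 24

We need the least integer t ≥ 15 for which t, t + 1, t + 2, t + 3, t + 4 are all composite.
For t = 15, 16, 17, 18, 19, 20, 21, 22, 23 the conclusion holds.
t = 24: 24 = 2 × 12; 25 = 5 × 5; 26 = 2 × 13; 27 = 3 × 9; 28 = 2 × 14 — all composite.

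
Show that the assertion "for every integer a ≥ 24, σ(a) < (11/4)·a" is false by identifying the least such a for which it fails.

The first 36 eligible values, up to a = 59, all satisfy the conclusion.
a = 60: σ(60) = 168; 168 ≥ 165.

a = 60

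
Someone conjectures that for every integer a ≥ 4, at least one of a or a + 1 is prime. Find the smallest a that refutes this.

We need the least integer a ≥ 4 for which a, a + 1 are both composite.
For a = 4, 5, 6, 7 the conclusion holds.
a = 8: 8 = 2 × 4; 9 = 3 × 3 — both composite.
So a = 8 is the smallest counterexample.

a = 8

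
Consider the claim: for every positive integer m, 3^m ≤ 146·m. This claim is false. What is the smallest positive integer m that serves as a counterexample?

m = 7

The first 6 eligible values, up to m = 6, all satisfy the conclusion.
m = 7: 3^m = 2187 and 146·m = 1022, so 2187 > 1022.
Thus m = 7 disproves the claim, and no smaller m works.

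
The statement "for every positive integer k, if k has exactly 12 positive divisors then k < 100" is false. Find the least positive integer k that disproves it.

k = 108

For k = 60, 72, 84, 90, 96 the conclusion holds.
k = 108: τ(108) = 12; 108 ≥ 100.
Hence k = 108 is a counterexample.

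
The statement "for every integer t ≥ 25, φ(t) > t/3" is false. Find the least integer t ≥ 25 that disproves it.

t = 30

For t = 25, 26, 27, 28, 29 the conclusion holds.
t = 30: φ(30) = 8 and 30/3 = 10, so φ(30) ≤ 30/3.
Hence t = 30 is a counterexample.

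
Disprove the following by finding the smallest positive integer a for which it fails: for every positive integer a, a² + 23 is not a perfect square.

Check each positive integer a in order until a² + 23 is a perfect square.
The first 10 eligible values, up to a = 10, all satisfy the conclusion.
a = 11: 11² + 23 = 144 = 12², a perfect square.

a = 11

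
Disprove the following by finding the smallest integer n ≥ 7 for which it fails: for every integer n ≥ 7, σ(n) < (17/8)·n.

A counterexample is any integer n ≥ 7 such that the claim fails; we check each in order.
For n = 7, 8, 9, 10, 11 the conclusion holds.
n = 12: σ(12) = 28; 28 ≥ 51/2.
Thus n = 12 disproves the claim, and no smaller n works.

n = 12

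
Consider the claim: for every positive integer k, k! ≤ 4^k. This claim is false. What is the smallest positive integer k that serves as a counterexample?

For k = 1, 2, 3, 4, 5, 6, 7, 8 the conclusion holds.
k = 9: k! = 362880 and 4^k = 262144, so 362880 > 262144.
Hence k = 9 is a counterexample.

k = 9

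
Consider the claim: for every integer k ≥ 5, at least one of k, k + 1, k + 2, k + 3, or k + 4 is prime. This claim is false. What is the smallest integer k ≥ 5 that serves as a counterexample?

k = 24

Check each integer k ≥ 5 in order until k, k + 1, k + 2, k + 3, k + 4 are all composite.
For k = 5, 6, 7, 8, …, 21, 22, 23 the conclusion holds.
k = 24: 24 = 2 × 12; 25 = 5 × 5; 26 = 2 × 13; 27 = 3 × 9; 28 = 2 × 14 — all composite.
Thus k = 24 disproves the claim, and no smaller k works.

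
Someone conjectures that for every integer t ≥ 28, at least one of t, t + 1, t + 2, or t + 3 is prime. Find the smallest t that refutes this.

t = 32

t = 28: 29 is prime.
t = 29: 29 is prime.
t = 30: 31 is prime.
t = 31: 31 is prime.
t = 32: 32 = 2 × 16; 33 = 3 × 11; 34 = 2 × 17; 35 = 5 × 7 — all composite.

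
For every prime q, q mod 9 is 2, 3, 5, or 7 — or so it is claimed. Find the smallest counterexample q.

We need the least prime q for which the claim fails.
For q = 2, 3, 5, 7, 11 the conclusion holds.
q = 13: 13 mod 9 = 4 — not in {2, 3, 5, 7}.
Hence q = 13 is a counterexample.

q = 13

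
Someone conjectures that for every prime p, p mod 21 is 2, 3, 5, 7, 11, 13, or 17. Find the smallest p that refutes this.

A counterexample is any prime p such that the claim fails; we check each in order.
p = 2: 2 mod 21 = 2.
p = 3: 3 mod 21 = 3.
p = 5: 5 mod 21 = 5.
p = 7: 7 mod 21 = 7.
p = 11: 11 mod 21 = 11.
p = 13: 13 mod 21 = 13.
p = 17: 17 mod 21 = 17.
p = 19: 19 mod 21 = 19 — not in {2, 3, 5, 7, 11, 13, 17}.

p = 19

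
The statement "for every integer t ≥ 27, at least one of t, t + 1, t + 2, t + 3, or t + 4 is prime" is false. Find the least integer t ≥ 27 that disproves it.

We need the least integer t ≥ 27 for which t, t + 1, t + 2, t + 3, t + 4 are all composite.
t = 27: 29 is prime.
t = 28: 29 is prime.
t = 29: 29 is prime.
t = 30: 31 is prime.
t = 31: 31 is prime.
t = 32: 32 = 2 × 16; 33 = 3 × 11; 34 = 2 × 17; 35 = 5 × 7; 36 = 2 × 18 — all composite.
So t = 32 is the smallest counterexample.

t = 32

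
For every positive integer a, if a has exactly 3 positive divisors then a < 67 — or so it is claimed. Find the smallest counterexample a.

a = 121

Check each positive integer a in order until a has exactly 3 positive divisors but the claim fails.
The first 4 eligible values, up to a = 49, all satisfy the conclusion.
a = 121: τ(121) = 3; 121 ≥ 67.
Hence a = 121 is a counterexample.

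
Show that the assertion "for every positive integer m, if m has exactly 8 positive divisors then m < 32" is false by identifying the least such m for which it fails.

m = 40

For m = 24, 30 the conclusion holds.
m = 40: τ(40) = 8; 40 ≥ 32.
Hence m = 40 is a counterexample.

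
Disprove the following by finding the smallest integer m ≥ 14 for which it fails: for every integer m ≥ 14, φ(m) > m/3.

Check each integer m ≥ 14 in order until the claim fails.
m = 14: φ(14) = 6 and 14/3 = 14/3, so φ(14) > 14/3.
m = 15: φ(15) = 8 and 15/3 = 5, so φ(15) > 15/3.
m = 16: φ(16) = 8 and 16/3 = 16/3, so φ(16) > 16/3.
m = 17: φ(17) = 16 and 17/3 = 17/3, so φ(17) > 17/3.
m = 18: φ(18) = 6 and 18/3 = 6, so φ(18) ≤ 18/3.
Hence m = 18 is a counterexample.

m = 18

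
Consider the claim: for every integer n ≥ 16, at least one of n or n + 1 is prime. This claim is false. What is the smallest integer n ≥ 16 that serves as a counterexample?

Check each integer n ≥ 16 in order until n, n + 1 are both composite.
The first 4 eligible values, up to n = 19, all satisfy the conclusion.
n = 20: 20 = 2 × 10; 21 = 3 × 7 — both composite.

n = 20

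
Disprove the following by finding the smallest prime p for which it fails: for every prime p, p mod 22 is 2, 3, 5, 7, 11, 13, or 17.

The first 7 eligible values, up to p = 17, all satisfy the conclusion.
p = 19: 19 mod 22 = 19 — not in {2, 3, 5, 7, 11, 13, 17}.

p = 19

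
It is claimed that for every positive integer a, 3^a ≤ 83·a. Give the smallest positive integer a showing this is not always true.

a = 6

We need the least positive integer a for which 3^a > 83·a.
The first 5 eligible values, up to a = 5, all satisfy the conclusion.
a = 6: 3^a = 729 and 83·a = 498, so 729 > 498.
So a = 6 is the smallest counterexample.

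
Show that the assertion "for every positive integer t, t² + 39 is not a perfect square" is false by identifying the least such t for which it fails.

t = 5

Check each positive integer t in order until t² + 39 is a perfect square.
For t = 1, 2, 3, 4 the conclusion holds.
t = 5: 5² + 39 = 64 = 8², a perfect square.
Thus t = 5 disproves the claim, and no smaller t works.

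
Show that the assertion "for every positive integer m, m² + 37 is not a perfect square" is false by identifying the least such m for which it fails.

We need the least positive integer m for which m² + 37 is a perfect square.
For m = 1, 2, 3, 4, …, 15, 16, 17 the conclusion holds.
m = 18: 18² + 37 = 361 = 19², a perfect square.
Hence m = 18 is a counterexample.

m = 18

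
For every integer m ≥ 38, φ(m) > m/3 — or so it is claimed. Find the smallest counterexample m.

m = 42

A counterexample is any integer m ≥ 38 such that the claim fails; we check each in order.
m = 38: φ(38) = 18 and 38/3 = 38/3, so φ(38) > 38/3.
m = 39: φ(39) = 24 and 39/3 = 13, so φ(39) > 39/3.
m = 40: φ(40) = 16 and 40/3 = 40/3, so φ(40) > 40/3.
m = 41: φ(41) = 40 and 41/3 = 41/3, so φ(41) > 41/3.
m = 42: φ(42) = 12 and 42/3 = 14, so φ(42) ≤ 42/3.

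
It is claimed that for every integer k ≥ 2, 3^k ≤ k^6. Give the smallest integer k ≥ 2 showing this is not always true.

k = 15

Check each integer k ≥ 2 in order until 3^k > k^6.
The first 13 eligible values, up to k = 14, all satisfy the conclusion.
k = 15: 3^k = 14348907 and k^6 = 11390625, so 14348907 > 11390625.
Thus k = 15 disproves the claim, and no smaller k works.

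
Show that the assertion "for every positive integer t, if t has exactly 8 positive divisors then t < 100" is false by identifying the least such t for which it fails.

We need the least positive integer t for which t has exactly 8 positive divisors but the claim fails.
The first 10 eligible values, up to t = 88, all satisfy the conclusion.
t = 102: τ(102) = 8; 102 ≥ 100.

t = 102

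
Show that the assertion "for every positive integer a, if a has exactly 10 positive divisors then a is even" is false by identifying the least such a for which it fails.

We need the least positive integer a for which a has exactly 10 positive divisors but a is odd.
For a = 48, 80, 112, 162, 176, 208, 272, 304, 368 the conclusion holds.
a = 405: divisors of 405: 10 divisors; 405 is odd.
Hence a = 405 is a counterexample.

a = 405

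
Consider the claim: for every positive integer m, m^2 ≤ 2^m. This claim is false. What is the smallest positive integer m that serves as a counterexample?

m = 3

m = 1: m^2 = 1 and 2^m = 2, so 1 ≤ 2.
m = 2: m^2 = 4 and 2^m = 4, so 4 ≤ 4.
m = 3: m^2 = 9 and 2^m = 8, so 9 > 8.
Thus m = 3 disproves the claim, and no smaller m works.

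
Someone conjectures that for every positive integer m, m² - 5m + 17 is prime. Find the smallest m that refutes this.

m = 13

Check each positive integer m in order until m² - 5m + 17 is not prime.
For m = 1, 2, 3, 4, …, 10, 11, 12 the conclusion holds.
m = 13: m² - 5m + 17 = 121 = 11 × 11, composite.
Hence m = 13 is a counterexample.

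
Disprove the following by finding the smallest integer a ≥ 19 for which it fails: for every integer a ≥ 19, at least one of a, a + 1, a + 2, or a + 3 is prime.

A counterexample is any integer a ≥ 19 such that a, a + 1, a + 2, a + 3 are all composite; we check each in order.
The first 5 eligible values, up to a = 23, all satisfy the conclusion.
a = 24: 24 = 2 × 12; 25 = 5 × 5; 26 = 2 × 13; 27 = 3 × 9 — all composite.

a = 24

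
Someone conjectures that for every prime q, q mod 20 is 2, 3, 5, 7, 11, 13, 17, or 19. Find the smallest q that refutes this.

q = 29

For q = 2, 3, 5, 7, 11, 13, 17, 19, 23 the conclusion holds.
q = 29: 29 mod 20 = 9 — not in {2, 3, 5, 7, 11, 13, 17, 19}.
Thus q = 29 disproves the claim, and no smaller q works.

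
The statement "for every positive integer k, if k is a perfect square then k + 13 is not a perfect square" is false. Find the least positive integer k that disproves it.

k = 36

k = 1: 1 + 13 = 14, not a perfect square.
k = 4: 4 + 13 = 17, not a perfect square.
k = 9: 9 + 13 = 22, not a perfect square.
k = 16: 16 + 13 = 29, not a perfect square.
k = 25: 25 + 13 = 38, not a perfect square.
k = 36: 36 = 6² and 36 + 13 = 49 = 7².
Hence k = 36 is a counterexample.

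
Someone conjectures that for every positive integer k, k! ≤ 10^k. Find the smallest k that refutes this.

For k = 1, 2, 3, 4, …, 22, 23, 24 the conclusion holds.
k = 25: k! = 15511210043330985984000000 and 10^k = 10000000000000000000000000, so 15511210043330985984000000 > 10000000000000000000000000.

k = 25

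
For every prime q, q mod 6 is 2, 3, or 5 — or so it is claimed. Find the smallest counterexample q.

q = 7

q = 2: 2 mod 6 = 2.
q = 3: 3 mod 6 = 3.
q = 5: 5 mod 6 = 5.
q = 7: 7 mod 6 = 1 — not in {2, 3, 5}.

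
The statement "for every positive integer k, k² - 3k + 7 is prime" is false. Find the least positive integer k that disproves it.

k = 6

Check each positive integer k in order until k² - 3k + 7 is not prime.
For k = 1, 2, 3, 4, 5 the conclusion holds.
k = 6: k² - 3k + 7 = 25 = 5 × 5, composite.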